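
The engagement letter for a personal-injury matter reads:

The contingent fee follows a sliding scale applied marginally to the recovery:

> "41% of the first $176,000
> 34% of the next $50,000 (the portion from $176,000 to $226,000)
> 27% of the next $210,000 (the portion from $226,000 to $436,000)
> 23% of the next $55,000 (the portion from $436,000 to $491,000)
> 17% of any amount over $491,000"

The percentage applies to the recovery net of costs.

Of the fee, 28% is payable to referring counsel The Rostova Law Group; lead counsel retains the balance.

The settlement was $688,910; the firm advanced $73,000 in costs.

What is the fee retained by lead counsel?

$129,416.18

Fee base (net of costs): $688,910 − $73,000 = $615,910
First $176,000 at 41% = $72,160.00
Next $50,000 at 34% = $17,000.00
Next $210,000 at 27% = $56,700.00
Next $55,000 at 23% = $12,650.00
Remaining $124,910 at 17% = $21,234.70
Fee: $72,160.00 + $17,000.00 + $56,700.00 + $12,650.00 + $21,234.70 = $179,744.70
Referral share: 28% of $179,744.70 = $50,328.52; lead counsel retains $179,744.70 − $50,328.52 = $129,416.18.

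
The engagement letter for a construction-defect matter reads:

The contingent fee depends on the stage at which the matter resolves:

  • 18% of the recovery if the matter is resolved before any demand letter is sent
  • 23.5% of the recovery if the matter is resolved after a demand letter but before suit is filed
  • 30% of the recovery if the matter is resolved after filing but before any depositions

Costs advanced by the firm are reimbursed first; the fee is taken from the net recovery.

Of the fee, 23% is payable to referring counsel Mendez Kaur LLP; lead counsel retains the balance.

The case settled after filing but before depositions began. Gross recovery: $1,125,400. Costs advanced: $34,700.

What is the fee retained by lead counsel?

$251,951.70

Fee base (net of costs): $1,125,400 − $34,700 = $1,090,700
The matter settled after filing but before depositions began, so the 30% rate applies.
$1,090,700 × 30% = $327,210.00
Referral share: 23% of $327,210.00 = $75,258.30; lead counsel retains $327,210.00 − $75,258.30 = $251,951.70.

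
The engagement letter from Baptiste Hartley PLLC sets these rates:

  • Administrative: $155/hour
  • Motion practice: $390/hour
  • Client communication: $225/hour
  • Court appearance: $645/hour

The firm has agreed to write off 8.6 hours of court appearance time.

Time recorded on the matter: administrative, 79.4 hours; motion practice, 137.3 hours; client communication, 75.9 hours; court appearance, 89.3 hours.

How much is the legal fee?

$134,983.00

Administrative: 79.4 × $155 = $12,307.00
Motion practice: 137.3 × $390 = $53,547.00
Client communication: 75.9 × $225 = $17,077.50
Court appearance: 89.3 × $645 = $57,598.50
Subtotal: $140,530.00
Write-off: 8.6 × $645 = $5,547.00
Total: $140,530.00 − $5,547.00 = $134,983.00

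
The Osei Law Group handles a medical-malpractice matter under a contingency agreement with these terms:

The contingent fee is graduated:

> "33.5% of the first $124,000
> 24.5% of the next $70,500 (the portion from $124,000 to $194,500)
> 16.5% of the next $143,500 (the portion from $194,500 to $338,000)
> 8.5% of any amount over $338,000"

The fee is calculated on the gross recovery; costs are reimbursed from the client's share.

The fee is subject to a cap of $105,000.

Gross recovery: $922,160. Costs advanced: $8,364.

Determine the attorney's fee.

$105,000.00

Fee base is the gross recovery, $922,160; costs are reimbursed separately.
First $124,000 at 33.5% = $41,540.00
Next $70,500 at 24.5% = $17,272.50
Next $143,500 at 16.5% = $23,677.50
Remaining $584,160 at 8.5% = $49,653.60
Fee: $41,540.00 + $17,272.50 + $23,677.50 + $49,653.60 = $132,143.60
$132,143.60 exceeds the $105,000 cap, so the fee is capped at $105,000.00.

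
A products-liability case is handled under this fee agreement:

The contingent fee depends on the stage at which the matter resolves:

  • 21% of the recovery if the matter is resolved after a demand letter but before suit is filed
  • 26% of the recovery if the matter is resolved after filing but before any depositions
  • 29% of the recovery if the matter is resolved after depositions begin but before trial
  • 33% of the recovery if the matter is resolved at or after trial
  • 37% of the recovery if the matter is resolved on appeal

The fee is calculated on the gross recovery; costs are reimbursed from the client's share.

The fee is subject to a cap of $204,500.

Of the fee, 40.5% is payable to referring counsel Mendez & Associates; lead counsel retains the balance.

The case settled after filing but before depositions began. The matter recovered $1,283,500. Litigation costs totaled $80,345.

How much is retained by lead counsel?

$121,677.50

Fee base is the gross recovery, $1,283,500; costs are reimbursed separately.
The matter settled after filing but before depositions began, so the 26% rate applies.
$1,283,500 × 26% = $333,710.00
$333,710.00 exceeds the $204,500 cap, so the fee is capped at $204,500.00.
Referral share: 40.5% of $204,500.00 = $82,822.50; lead counsel retains $204,500.00 − $82,822.50 = $121,677.50.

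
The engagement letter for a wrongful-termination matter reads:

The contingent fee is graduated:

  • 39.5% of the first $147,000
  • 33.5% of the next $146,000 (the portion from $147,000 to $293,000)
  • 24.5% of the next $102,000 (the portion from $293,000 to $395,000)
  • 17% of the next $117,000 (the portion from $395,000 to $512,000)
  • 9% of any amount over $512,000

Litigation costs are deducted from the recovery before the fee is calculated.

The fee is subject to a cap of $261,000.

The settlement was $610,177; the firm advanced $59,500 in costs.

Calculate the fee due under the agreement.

Fee base (net of costs): $610,177 − $59,500 = $550,677
First $147,000 at 39.5% = $58,065.00
Next $146,000 at 33.5% = $48,910.00
Next $102,000 at 24.5% = $24,990.00
Next $117,000 at 17% = $19,890.00
Remaining $38,677 at 9% = $3,480.93
Fee: $58,065.00 + $48,910.00 + $24,990.00 + $19,890.00 + $3,480.93 = $155,335.93
$155,335.93 is under the $261,000 cap.

$155,335.93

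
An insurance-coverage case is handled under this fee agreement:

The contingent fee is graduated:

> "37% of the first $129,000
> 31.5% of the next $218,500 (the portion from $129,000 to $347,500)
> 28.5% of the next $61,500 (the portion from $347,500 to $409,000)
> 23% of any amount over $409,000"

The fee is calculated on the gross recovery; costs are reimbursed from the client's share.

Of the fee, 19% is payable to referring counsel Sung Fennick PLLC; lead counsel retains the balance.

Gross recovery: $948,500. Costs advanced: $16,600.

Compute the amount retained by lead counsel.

Fee base is the gross recovery, $948,500; costs are reimbursed separately.
First $129,000 at 37% = $47,730.00
Next $218,500 at 31.5% = $68,827.50
Next $61,500 at 28.5% = $17,527.50
Remaining $539,500 at 23% = $124,085.00
Fee: $47,730.00 + $68,827.50 + $17,527.50 + $124,085.00 = $258,170.00
Referral share: 19% of $258,170.00 = $49,052.30; lead counsel retains $258,170.00 − $49,052.30 = $209,117.70.

$209,117.70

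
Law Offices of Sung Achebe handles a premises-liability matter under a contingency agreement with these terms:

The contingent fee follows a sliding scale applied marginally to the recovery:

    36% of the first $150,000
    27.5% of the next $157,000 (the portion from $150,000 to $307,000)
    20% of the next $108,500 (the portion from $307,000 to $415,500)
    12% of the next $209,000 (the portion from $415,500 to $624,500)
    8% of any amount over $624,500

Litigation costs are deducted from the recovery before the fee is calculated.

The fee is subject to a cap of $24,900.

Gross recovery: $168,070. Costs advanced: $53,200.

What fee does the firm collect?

$24,900.00

Fee base (net of costs): $168,070 − $53,200 = $114,870
First $114,870 at 36% = $41,353.20
$41,353.20 exceeds the $24,900 cap, so the fee is capped at $24,900.00.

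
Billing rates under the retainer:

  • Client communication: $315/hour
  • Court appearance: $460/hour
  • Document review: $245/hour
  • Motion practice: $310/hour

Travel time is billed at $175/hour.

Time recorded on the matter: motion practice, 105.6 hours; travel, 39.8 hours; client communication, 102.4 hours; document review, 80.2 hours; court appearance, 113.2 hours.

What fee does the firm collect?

$143,678.00

Client communication: 102.4 × $315 = $32,256.00
Court appearance: 113.2 × $460 = $52,072.00
Document review: 80.2 × $245 = $19,649.00
Motion practice: 105.6 × $310 = $32,736.00
Subtotal: $32,256.00 + $52,072.00 + $19,649.00 + $32,736.00 = $136,713.00
Travel: 39.8 × $175 = $6,965.00
Total: $136,713.00 + $6,965.00 = $143,678.00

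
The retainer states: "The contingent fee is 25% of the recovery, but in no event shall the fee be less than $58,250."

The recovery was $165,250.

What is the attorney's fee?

25% of $165,250 = $41,312.50
That is below the $58,250 minimum, so the minimum applies.

$58,250.00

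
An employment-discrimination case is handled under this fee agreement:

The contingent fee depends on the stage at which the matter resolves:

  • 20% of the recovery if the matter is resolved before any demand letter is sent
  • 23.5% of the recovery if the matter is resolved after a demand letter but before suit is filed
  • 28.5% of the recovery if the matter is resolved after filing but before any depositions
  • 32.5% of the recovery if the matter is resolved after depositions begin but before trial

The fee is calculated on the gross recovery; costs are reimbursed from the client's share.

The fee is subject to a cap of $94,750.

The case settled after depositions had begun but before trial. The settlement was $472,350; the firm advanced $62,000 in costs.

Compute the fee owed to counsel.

$94,750.00

Fee base is the gross recovery, $472,350; costs are reimbursed separately.
The matter settled after depositions had begun but before trial, so the 32.5% rate applies.
$472,350 × 32.5% = $153,513.75
$153,513.75 exceeds the $94,750 cap, so the fee is capped at $94,750.00.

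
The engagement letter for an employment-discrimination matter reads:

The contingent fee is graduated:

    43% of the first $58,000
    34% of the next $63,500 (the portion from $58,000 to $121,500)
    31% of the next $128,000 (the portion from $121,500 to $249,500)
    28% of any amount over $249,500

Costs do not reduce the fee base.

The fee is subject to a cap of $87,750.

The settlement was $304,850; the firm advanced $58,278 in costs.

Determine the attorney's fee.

$87,750.00

Fee base is the gross recovery, $304,850; costs are reimbursed separately.
First $58,000 at 43% = $24,940.00
Next $63,500 at 34% = $21,590.00
Next $128,000 at 31% = $39,680.00
Remaining $55,350 at 28% = $15,498.00
Fee: $24,940.00 + $21,590.00 + $39,680.00 + $15,498.00 = $101,708.00
$101,708.00 exceeds the $87,750 cap, so the fee is capped at $87,750.00.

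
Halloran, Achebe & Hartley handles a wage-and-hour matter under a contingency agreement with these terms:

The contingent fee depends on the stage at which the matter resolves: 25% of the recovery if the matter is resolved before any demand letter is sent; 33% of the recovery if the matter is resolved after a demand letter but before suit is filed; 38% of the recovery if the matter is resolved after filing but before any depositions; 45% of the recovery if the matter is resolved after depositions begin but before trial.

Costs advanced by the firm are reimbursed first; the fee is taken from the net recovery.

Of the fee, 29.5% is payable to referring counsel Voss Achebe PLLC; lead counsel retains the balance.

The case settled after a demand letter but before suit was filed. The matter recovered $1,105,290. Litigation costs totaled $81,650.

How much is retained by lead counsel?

Fee base (net of costs): $1,105,290 − $81,650 = $1,023,640
The matter settled after a demand letter but before suit was filed, so the 33% rate applies.
$1,023,640 × 33% = $337,801.20
Referral share: 29.5% of $337,801.20 = $99,651.35; lead counsel retains $337,801.20 − $99,651.35 = $238,149.85.

$238,149.85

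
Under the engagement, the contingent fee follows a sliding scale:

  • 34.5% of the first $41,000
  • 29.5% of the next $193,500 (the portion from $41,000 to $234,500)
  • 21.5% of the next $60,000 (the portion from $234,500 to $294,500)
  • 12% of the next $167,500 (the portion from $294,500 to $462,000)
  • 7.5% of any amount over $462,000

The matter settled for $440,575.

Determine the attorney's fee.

First $41,000 at 34.5% = $14,145.00
Next $193,500 at 29.5% = $57,082.50
Next $60,000 at 21.5% = $12,900.00
Remaining $146,075 at 12% = $17,529.00
Fee: $14,145.00 + $57,082.50 + $12,900.00 + $17,529.00 = $101,656.50

$101,656.50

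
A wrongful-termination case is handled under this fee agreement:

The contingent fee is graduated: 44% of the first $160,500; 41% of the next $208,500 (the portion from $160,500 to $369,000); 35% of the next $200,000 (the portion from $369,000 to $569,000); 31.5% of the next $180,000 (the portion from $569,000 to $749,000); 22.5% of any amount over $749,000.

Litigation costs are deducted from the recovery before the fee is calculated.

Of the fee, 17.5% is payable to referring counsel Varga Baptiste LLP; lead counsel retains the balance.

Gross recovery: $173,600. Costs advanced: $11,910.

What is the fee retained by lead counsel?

Fee base (net of costs): $173,600 − $11,910 = $161,690
First $160,500 at 44% = $70,620.00
Remaining $1,190 at 41% = $487.90
Fee: $70,620.00 + $487.90 = $71,107.90
Referral share: 17.5% of $71,107.90 = $12,443.88; lead counsel retains $71,107.90 − $12,443.88 = $58,664.02.

$58,664.02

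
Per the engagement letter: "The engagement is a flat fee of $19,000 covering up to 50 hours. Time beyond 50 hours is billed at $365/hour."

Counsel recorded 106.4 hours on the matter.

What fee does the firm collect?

Flat fee: $19,000.00
Excess hours: 106.4 − 50 = 56.4
Overrun: 56.4 × $365 = $20,586.00
Total: $19,000.00 + $20,586.00 = $39,586.00

$39,586.00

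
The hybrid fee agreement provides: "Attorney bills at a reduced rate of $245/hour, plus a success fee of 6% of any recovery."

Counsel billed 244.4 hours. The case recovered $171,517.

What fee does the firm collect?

Hourly: 244.4 × $245 = $59,878.00
Success fee: 6% of $171,517 = $10,291.02
Total: $59,878.00 + $10,291.02 = $70,169.02

$70,169.02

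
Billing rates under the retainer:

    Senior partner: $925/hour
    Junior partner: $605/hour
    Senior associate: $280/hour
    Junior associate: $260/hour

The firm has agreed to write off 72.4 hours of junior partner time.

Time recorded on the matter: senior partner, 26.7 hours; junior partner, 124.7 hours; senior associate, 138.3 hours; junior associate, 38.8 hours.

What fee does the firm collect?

Senior partner: 26.7 × $925 = $24,697.50
Junior partner: 124.7 × $605 = $75,443.50
Senior associate: 138.3 × $280 = $38,724.00
Junior associate: 38.8 × $260 = $10,088.00
Subtotal: $148,953.00
Write-off: 72.4 × $605 = $43,802.00
Total: $148,953.00 − $43,802.00 = $105,151.00

$105,151.00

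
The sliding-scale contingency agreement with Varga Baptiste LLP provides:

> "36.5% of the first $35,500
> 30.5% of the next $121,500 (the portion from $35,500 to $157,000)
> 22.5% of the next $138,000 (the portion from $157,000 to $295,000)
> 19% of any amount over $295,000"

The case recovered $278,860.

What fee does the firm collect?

$77,433.50

First $35,500 at 36.5% = $12,957.50
Next $121,500 at 30.5% = $37,057.50
Remaining $121,860 at 22.5% = $27,418.50
Fee: $12,957.50 + $37,057.50 + $27,418.50 = $77,433.50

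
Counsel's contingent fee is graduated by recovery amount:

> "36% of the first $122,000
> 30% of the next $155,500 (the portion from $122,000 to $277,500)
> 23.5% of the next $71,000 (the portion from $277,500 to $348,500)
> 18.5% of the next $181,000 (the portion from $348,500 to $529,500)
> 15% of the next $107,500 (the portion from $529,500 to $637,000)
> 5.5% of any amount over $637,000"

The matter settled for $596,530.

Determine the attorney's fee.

First $122,000 at 36% = $43,920.00
Next $155,500 at 30% = $46,650.00
Next $71,000 at 23.5% = $16,685.00
Next $181,000 at 18.5% = $33,485.00
Remaining $67,030 at 15% = $10,054.50
Fee: $43,920.00 + $46,650.00 + $16,685.00 + $33,485.00 + $10,054.50 = $150,794.50

$150,794.50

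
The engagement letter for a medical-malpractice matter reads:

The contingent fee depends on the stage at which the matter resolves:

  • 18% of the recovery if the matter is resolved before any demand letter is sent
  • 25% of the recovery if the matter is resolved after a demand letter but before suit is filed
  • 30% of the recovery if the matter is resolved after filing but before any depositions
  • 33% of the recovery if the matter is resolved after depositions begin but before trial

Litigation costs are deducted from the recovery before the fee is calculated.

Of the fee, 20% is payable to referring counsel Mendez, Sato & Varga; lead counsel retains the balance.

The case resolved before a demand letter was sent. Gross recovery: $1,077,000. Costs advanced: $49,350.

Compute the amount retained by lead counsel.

$147,981.60

Fee base (net of costs): $1,077,000 − $49,350 = $1,027,650
The matter resolved before a demand letter was sent, so the 18% rate applies.
$1,027,650 × 18% = $184,977.00
Referral share: 20% of $184,977.00 = $36,995.40; lead counsel retains $184,977.00 − $36,995.40 = $147,981.60.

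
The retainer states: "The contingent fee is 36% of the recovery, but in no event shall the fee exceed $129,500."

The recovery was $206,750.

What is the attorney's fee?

36% of $206,750 = $74,430.00
That is under the $129,500 cap.

$74,430.00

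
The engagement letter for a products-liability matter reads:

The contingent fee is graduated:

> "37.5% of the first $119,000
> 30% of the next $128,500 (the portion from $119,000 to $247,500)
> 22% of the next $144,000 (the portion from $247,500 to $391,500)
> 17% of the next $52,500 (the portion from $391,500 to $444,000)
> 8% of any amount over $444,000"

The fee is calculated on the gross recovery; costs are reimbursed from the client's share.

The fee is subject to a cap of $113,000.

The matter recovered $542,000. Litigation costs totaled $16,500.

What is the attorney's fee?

$113,000.00

Fee base is the gross recovery, $542,000; costs are reimbursed separately.
First $119,000 at 37.5% = $44,625.00
Next $128,500 at 30% = $38,550.00
Next $144,000 at 22% = $31,680.00
Next $52,500 at 17% = $8,925.00
Remaining $98,000 at 8% = $7,840.00
Fee: $44,625.00 + $38,550.00 + $31,680.00 + $8,925.00 + $7,840.00 = $131,620.00
$131,620.00 exceeds the $113,000 cap, so the fee is capped at $113,000.00.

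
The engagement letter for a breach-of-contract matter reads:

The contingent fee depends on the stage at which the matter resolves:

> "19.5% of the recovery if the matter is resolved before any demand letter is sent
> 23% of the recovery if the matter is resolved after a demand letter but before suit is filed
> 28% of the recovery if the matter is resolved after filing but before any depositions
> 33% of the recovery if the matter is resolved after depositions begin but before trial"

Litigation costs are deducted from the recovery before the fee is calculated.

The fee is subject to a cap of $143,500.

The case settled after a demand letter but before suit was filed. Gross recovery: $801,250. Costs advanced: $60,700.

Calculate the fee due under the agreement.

Fee base (net of costs): $801,250 − $60,700 = $740,550
The matter settled after a demand letter but before suit was filed, so the 23% rate applies.
$740,550 × 23% = $170,326.50
$170,326.50 exceeds the $143,500 cap, so the fee is capped at $143,500.00.

$143,500.00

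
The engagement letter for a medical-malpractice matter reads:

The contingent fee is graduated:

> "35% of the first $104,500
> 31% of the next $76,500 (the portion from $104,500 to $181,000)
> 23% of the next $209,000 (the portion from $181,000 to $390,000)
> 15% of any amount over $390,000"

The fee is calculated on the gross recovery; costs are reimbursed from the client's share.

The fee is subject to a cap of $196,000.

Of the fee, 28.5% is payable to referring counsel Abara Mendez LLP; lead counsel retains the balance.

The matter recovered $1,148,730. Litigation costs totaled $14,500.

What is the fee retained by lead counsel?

$140,140.00

Fee base is the gross recovery, $1,148,730; costs are reimbursed separately.
First $104,500 at 35% = $36,575.00
Next $76,500 at 31% = $23,715.00
Next $209,000 at 23% = $48,070.00
Remaining $758,730 at 15% = $113,809.50
Fee: $36,575.00 + $23,715.00 + $48,070.00 + $113,809.50 = $222,169.50
$222,169.50 exceeds the $196,000 cap, so the fee is capped at $196,000.00.
Referral share: 28.5% of $196,000.00 = $55,860.00; lead counsel retains $196,000.00 − $55,860.00 = $140,140.00.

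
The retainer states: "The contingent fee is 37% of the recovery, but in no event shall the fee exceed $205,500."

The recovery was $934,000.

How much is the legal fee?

37% of $934,000 = $345,580.00
That exceeds the $205,500 cap, so the fee is capped at $205,500.

$205,500.00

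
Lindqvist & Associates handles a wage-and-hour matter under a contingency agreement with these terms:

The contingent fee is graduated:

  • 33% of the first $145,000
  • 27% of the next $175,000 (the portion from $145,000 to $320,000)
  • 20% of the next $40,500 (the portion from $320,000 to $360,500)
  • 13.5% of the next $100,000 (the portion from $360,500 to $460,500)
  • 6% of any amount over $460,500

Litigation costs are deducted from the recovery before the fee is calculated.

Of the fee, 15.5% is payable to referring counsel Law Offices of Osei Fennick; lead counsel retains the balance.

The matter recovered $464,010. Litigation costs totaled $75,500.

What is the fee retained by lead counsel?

$90,399.24

Fee base (net of costs): $464,010 − $75,500 = $388,510
First $145,000 at 33% = $47,850.00
Next $175,000 at 27% = $47,250.00
Next $40,500 at 20% = $8,100.00
Remaining $28,010 at 13.5% = $3,781.35
Fee: $47,850.00 + $47,250.00 + $8,100.00 + $3,781.35 = $106,981.35
Referral share: 15.5% of $106,981.35 = $16,582.11; lead counsel retains $106,981.35 − $16,582.11 = $90,399.24.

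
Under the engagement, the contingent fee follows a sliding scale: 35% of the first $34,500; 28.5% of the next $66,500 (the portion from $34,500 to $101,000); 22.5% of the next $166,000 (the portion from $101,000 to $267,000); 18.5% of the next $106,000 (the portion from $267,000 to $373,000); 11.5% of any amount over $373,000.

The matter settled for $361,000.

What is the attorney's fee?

$85,767.50

First $34,500 at 35% = $12,075.00
Next $66,500 at 28.5% = $18,952.50
Next $166,000 at 22.5% = $37,350.00
Remaining $94,000 at 18.5% = $17,390.00
Fee: $12,075.00 + $18,952.50 + $37,350.00 + $17,390.00 = $85,767.50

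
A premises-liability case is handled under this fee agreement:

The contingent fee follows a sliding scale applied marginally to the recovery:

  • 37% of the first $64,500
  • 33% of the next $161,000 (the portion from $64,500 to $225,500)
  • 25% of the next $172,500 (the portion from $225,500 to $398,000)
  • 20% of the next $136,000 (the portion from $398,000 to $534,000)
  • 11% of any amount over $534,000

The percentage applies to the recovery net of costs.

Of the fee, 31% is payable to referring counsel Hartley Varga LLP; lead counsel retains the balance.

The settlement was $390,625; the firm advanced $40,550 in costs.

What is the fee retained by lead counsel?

Fee base (net of costs): $390,625 − $40,550 = $350,075
First $64,500 at 37% = $23,865.00
Next $161,000 at 33% = $53,130.00
Remaining $124,575 at 25% = $31,143.75
Fee: $23,865.00 + $53,130.00 + $31,143.75 = $108,138.75
Referral share: 31% of $108,138.75 = $33,523.01; lead counsel retains $108,138.75 − $33,523.01 = $74,615.74.

$74,615.74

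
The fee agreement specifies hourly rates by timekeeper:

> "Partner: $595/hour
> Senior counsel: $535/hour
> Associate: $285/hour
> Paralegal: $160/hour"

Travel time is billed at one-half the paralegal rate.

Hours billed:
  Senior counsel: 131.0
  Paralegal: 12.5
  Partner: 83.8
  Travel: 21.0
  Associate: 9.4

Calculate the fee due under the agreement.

Partner: 83.8 × $595 = $49,861.00
Senior counsel: 131.0 × $535 = $70,085.00
Associate: 9.4 × $285 = $2,679.00
Paralegal: 12.5 × $160 = $2,000.00
Subtotal: $49,861.00 + $70,085.00 + $2,679.00 + $2,000.00 = $124,625.00
Travel: 21.0 × ($160 ÷ 2) = 21.0 × $80.00 = $1,680.00
Total: $124,625.00 + $1,680.00 = $126,305.00

$126,305.00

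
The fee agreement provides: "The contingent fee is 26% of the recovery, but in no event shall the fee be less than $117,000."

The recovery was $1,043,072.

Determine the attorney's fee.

$271,198.72

26% of $1,043,072 = $271,198.72
That exceeds the $117,000 minimum.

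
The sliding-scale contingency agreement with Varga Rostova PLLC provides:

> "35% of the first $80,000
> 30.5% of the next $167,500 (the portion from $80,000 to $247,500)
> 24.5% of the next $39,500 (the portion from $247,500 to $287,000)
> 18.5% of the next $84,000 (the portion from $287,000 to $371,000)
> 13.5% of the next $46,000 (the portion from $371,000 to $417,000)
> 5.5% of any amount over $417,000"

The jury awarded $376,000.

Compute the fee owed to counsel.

$104,980.00

First $80,000 at 35% = $28,000.00
Next $167,500 at 30.5% = $51,087.50
Next $39,500 at 24.5% = $9,677.50
Next $84,000 at 18.5% = $15,540.00
Remaining $5,000 at 13.5% = $675.00
Fee: $28,000.00 + $51,087.50 + $9,677.50 + $15,540.00 + $675.00 = $104,980.00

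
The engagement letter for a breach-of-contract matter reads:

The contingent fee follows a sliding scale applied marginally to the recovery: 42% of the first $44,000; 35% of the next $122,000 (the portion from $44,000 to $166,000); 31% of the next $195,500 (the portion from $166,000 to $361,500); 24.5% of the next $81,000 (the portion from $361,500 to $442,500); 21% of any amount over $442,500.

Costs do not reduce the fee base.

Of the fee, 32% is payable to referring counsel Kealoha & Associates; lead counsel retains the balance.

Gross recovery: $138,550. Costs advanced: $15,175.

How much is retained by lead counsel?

$35,069.30

Fee base is the gross recovery, $138,550; costs are reimbursed separately.
First $44,000 at 42% = $18,480.00
Remaining $94,550 at 35% = $33,092.50
Fee: $18,480.00 + $33,092.50 = $51,572.50
Referral share: 32% of $51,572.50 = $16,503.20; lead counsel retains $51,572.50 − $16,503.20 = $35,069.30.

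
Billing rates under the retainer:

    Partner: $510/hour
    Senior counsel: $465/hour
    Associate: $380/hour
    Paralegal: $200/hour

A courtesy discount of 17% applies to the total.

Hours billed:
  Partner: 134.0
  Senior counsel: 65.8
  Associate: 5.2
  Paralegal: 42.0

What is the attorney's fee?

$90,729.79

Partner: 134.0 × $510 = $68,340.00
Senior counsel: 65.8 × $465 = $30,597.00
Associate: 5.2 × $380 = $1,976.00
Paralegal: 42.0 × $200 = $8,400.00
Subtotal: $109,313.00
Less 17% discount: −$18,583.21
Total: $109,313.00 − $18,583.21 = $90,729.79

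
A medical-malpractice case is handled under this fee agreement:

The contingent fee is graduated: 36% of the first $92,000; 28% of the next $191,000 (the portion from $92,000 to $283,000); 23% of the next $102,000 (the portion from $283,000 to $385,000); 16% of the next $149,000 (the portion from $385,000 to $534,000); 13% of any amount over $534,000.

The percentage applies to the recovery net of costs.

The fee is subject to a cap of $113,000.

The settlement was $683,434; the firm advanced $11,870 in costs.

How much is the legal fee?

$113,000.00

Fee base (net of costs): $683,434 − $11,870 = $671,564
First $92,000 at 36% = $33,120.00
Next $191,000 at 28% = $53,480.00
Next $102,000 at 23% = $23,460.00
Next $149,000 at 16% = $23,840.00
Remaining $137,564 at 13% = $17,883.32
Fee: $33,120.00 + $53,480.00 + $23,460.00 + $23,840.00 + $17,883.32 = $151,783.32
$151,783.32 exceeds the $113,000 cap, so the fee is capped at $113,000.00.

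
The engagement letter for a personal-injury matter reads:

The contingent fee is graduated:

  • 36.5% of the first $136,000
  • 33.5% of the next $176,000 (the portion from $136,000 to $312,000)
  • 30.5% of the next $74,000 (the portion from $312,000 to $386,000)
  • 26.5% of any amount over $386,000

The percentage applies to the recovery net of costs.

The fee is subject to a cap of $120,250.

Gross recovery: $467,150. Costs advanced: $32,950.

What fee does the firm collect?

$120,250.00

Fee base (net of costs): $467,150 − $32,950 = $434,200
First $136,000 at 36.5% = $49,640.00
Next $176,000 at 33.5% = $58,960.00
Next $74,000 at 30.5% = $22,570.00
Remaining $48,200 at 26.5% = $12,773.00
Fee: $49,640.00 + $58,960.00 + $22,570.00 + $12,773.00 = $143,943.00
$143,943.00 exceeds the $120,250 cap, so the fee is capped at $120,250.00.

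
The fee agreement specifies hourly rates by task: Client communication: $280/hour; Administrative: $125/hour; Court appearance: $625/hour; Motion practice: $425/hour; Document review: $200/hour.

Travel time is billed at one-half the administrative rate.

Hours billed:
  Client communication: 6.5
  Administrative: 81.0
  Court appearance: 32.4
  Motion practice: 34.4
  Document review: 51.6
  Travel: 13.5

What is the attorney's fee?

$57,978.75

Client communication: 6.5 × $280 = $1,820.00
Administrative: 81.0 × $125 = $10,125.00
Court appearance: 32.4 × $625 = $20,250.00
Motion practice: 34.4 × $425 = $14,620.00
Document review: 51.6 × $200 = $10,320.00
Subtotal: $1,820.00 + $10,125.00 + $20,250.00 + $14,620.00 + $10,320.00 = $57,135.00
Travel: 13.5 × ($125 ÷ 2) = 13.5 × $62.50 = $843.75
Total: $57,135.00 + $843.75 = $57,978.75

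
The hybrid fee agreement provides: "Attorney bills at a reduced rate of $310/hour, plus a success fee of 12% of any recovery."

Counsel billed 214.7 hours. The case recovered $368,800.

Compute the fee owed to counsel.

Hourly: 214.7 × $310 = $66,557.00
Success fee: 12% of $368,800 = $44,256.00
Total: $66,557.00 + $44,256.00 = $110,813.00

$110,813.00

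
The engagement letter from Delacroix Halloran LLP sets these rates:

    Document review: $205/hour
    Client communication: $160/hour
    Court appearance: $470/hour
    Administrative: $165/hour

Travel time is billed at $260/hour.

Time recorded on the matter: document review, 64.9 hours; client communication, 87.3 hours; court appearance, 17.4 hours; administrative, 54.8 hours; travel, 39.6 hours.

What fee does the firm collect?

$54,788.50

Document review: 64.9 × $205 = $13,304.50
Client communication: 87.3 × $160 = $13,968.00
Court appearance: 17.4 × $470 = $8,178.00
Administrative: 54.8 × $165 = $9,042.00
Subtotal: $13,304.50 + $13,968.00 + $8,178.00 + $9,042.00 = $44,492.50
Travel: 39.6 × $260 = $10,296.00
Total: $44,492.50 + $10,296.00 = $54,788.50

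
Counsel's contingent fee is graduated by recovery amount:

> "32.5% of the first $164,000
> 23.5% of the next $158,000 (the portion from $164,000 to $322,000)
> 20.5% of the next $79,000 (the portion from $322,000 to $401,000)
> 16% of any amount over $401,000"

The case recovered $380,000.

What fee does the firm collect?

$102,320.00

First $164,000 at 32.5% = $53,300.00
Next $158,000 at 23.5% = $37,130.00
Remaining $58,000 at 20.5% = $11,890.00
Fee: $53,300.00 + $37,130.00 + $11,890.00 = $102,320.00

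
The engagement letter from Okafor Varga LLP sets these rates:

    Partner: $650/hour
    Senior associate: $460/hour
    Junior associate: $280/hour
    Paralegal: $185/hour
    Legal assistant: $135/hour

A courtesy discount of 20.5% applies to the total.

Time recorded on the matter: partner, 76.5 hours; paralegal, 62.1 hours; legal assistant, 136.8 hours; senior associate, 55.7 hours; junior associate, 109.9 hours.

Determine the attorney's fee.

Partner: 76.5 × $650 = $49,725.00
Senior associate: 55.7 × $460 = $25,622.00
Junior associate: 109.9 × $280 = $30,772.00
Paralegal: 62.1 × $185 = $11,488.50
Legal assistant: 136.8 × $135 = $18,468.00
Subtotal: $136,075.50
Less 20.5% discount: −$27,895.48
Total: $136,075.50 − $27,895.48 = $108,180.02

$108,180.02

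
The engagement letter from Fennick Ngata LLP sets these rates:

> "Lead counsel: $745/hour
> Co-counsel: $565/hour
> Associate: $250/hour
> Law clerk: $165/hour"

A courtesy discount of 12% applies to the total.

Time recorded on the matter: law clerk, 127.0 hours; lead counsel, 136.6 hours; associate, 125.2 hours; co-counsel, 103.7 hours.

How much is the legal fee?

$187,099.00

Lead counsel: 136.6 × $745 = $101,767.00
Co-counsel: 103.7 × $565 = $58,590.50
Associate: 125.2 × $250 = $31,300.00
Law clerk: 127.0 × $165 = $20,955.00
Subtotal: $212,612.50
Less 12% discount: −$25,513.50
Total: $212,612.50 − $25,513.50 = $187,099.00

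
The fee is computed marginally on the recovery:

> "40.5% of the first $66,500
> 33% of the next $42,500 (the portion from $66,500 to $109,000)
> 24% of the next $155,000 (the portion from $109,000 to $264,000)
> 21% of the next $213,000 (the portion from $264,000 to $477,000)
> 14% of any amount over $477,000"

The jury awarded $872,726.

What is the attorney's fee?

First $66,500 at 40.5% = $26,932.50
Next $42,500 at 33% = $14,025.00
Next $155,000 at 24% = $37,200.00
Next $213,000 at 21% = $44,730.00
Remaining $395,726 at 14% = $55,401.64
Fee: $26,932.50 + $14,025.00 + $37,200.00 + $44,730.00 + $55,401.64 = $178,289.14

$178,289.14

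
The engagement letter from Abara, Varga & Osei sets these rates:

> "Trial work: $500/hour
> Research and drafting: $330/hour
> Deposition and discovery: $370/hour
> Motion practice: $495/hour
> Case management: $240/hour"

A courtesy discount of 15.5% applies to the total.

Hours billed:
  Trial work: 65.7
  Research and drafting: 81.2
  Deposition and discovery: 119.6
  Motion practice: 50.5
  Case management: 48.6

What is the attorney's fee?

$118,772.78

Trial work: 65.7 × $500 = $32,850.00
Research and drafting: 81.2 × $330 = $26,796.00
Deposition and discovery: 119.6 × $370 = $44,252.00
Motion practice: 50.5 × $495 = $24,997.50
Case management: 48.6 × $240 = $11,664.00
Subtotal: $140,559.50
Less 15.5% discount: −$21,786.72
Total: $140,559.50 − $21,786.72 = $118,772.78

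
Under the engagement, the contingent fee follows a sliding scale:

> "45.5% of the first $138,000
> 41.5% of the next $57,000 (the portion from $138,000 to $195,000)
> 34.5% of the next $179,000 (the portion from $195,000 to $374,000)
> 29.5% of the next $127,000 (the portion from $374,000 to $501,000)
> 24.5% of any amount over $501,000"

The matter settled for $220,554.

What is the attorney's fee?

$95,261.13

First $138,000 at 45.5% = $62,790.00
Next $57,000 at 41.5% = $23,655.00
Remaining $25,554 at 34.5% = $8,816.13
Fee: $62,790.00 + $23,655.00 + $8,816.13 = $95,261.13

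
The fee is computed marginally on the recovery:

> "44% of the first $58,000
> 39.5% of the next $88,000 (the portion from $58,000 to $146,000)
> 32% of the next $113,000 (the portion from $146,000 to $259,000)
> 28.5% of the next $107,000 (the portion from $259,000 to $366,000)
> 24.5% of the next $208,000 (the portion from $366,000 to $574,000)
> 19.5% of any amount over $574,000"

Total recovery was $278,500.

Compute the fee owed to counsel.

$101,997.50

First $58,000 at 44% = $25,520.00
Next $88,000 at 39.5% = $34,760.00
Next $113,000 at 32% = $36,160.00
Remaining $19,500 at 28.5% = $5,557.50
Fee: $25,520.00 + $34,760.00 + $36,160.00 + $5,557.50 = $101,997.50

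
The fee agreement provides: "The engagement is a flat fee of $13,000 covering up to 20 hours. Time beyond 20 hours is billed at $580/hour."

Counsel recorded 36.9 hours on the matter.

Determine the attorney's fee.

Flat fee: $13,000.00
Excess hours: 36.9 − 20 = 16.9
Overrun: 16.9 × $580 = $9,802.00
Total: $13,000.00 + $9,802.00 = $22,802.00

$22,802.00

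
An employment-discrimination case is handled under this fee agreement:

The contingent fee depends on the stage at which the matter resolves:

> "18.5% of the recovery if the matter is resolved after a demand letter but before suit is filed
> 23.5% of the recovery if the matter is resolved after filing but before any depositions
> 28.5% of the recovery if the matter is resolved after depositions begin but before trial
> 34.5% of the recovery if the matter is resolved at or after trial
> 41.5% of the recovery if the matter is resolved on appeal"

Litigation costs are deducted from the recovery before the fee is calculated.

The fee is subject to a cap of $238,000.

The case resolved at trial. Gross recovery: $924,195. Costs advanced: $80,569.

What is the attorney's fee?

$238,000.00

Fee base (net of costs): $924,195 − $80,569 = $843,626
The matter resolved at trial, so the 34.5% rate applies.
$843,626 × 34.5% = $291,050.97
$291,050.97 exceeds the $238,000 cap, so the fee is capped at $238,000.00.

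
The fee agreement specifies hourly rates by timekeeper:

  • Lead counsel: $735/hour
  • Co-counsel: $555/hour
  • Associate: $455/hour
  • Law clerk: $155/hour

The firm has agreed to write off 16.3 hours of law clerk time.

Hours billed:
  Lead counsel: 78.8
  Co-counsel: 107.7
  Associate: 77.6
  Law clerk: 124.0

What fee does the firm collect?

$169,693.00

Lead counsel: 78.8 × $735 = $57,918.00
Co-counsel: 107.7 × $555 = $59,773.50
Associate: 77.6 × $455 = $35,308.00
Law clerk: 124.0 × $155 = $19,220.00
Subtotal: $172,219.50
Write-off: 16.3 × $155 = $2,526.50
Total: $172,219.50 − $2,526.50 = $169,693.00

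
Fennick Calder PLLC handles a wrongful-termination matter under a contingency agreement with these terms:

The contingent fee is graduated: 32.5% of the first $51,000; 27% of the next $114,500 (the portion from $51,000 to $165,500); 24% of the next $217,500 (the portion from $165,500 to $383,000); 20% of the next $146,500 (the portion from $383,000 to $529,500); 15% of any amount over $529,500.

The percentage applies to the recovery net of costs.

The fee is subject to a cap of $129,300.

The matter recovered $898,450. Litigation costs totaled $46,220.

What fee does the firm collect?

$129,300.00

Fee base (net of costs): $898,450 − $46,220 = $852,230
First $51,000 at 32.5% = $16,575.00
Next $114,500 at 27% = $30,915.00
Next $217,500 at 24% = $52,200.00
Next $146,500 at 20% = $29,300.00
Remaining $322,730 at 15% = $48,409.50
Fee: $16,575.00 + $30,915.00 + $52,200.00 + $29,300.00 + $48,409.50 = $177,399.50
$177,399.50 exceeds the $129,300 cap, so the fee is capped at $129,300.00.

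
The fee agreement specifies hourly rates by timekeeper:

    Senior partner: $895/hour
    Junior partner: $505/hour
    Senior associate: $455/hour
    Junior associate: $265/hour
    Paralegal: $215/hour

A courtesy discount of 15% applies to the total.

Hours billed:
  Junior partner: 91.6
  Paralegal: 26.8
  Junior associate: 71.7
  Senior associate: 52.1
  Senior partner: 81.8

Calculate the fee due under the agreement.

Senior partner: 81.8 × $895 = $73,211.00
Junior partner: 91.6 × $505 = $46,258.00
Senior associate: 52.1 × $455 = $23,705.50
Junior associate: 71.7 × $265 = $19,000.50
Paralegal: 26.8 × $215 = $5,762.00
Subtotal: $167,937.00
Less 15% discount: −$25,190.55
Total: $167,937.00 − $25,190.55 = $142,746.45

$142,746.45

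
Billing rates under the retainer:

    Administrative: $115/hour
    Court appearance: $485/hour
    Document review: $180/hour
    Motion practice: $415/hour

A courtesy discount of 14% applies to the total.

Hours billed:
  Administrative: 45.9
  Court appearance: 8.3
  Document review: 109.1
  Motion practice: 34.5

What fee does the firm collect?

$37,203.17

Administrative: 45.9 × $115 = $5,278.50
Court appearance: 8.3 × $485 = $4,025.50
Document review: 109.1 × $180 = $19,638.00
Motion practice: 34.5 × $415 = $14,317.50
Subtotal: $43,259.50
Less 14% discount: −$6,056.33
Total: $43,259.50 − $6,056.33 = $37,203.17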